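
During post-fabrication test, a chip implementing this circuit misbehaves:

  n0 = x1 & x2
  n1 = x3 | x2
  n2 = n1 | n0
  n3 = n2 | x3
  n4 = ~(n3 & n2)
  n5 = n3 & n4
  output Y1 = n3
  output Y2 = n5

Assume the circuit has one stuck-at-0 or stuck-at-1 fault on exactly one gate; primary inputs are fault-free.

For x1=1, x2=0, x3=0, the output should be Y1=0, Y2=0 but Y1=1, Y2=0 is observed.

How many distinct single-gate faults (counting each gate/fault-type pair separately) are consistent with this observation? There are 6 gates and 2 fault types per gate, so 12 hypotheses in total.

3

Fault-free: n0=0, n1=0, n2=0, n3=0, n4=1, n5=0 → Y1=0, Y2=0. Observed Y1=1, Y2=0.
  n0 stuck-at-0: output Y1=0, Y2=0 ✗
  n0 stuck-at-1: output Y1=1, Y2=0 ✓
  n1 stuck-at-0: output Y1=0, Y2=0 ✗
  n1 stuck-at-1: output Y1=1, Y2=0 ✓
  n2 stuck-at-0: output Y1=0, Y2=0 ✗
  n2 stuck-at-1: output Y1=1, Y2=0 ✓
  n3 stuck-at-0: output Y1=0, Y2=0 ✗
  n3 stuck-at-1: output Y1=1, Y2=1 ✗
  n4 stuck-at-0: output Y1=0, Y2=0 ✗
  n4 stuck-at-1: output Y1=0, Y2=0 ✗
  n5 stuck-at-0: output Y1=0, Y2=0 ✗
  n5 stuck-at-1: output Y1=0, Y2=1 ✗
Consistent faults: {n0 stuck-at-1, n1 stuck-at-1, n2 stuck-at-1} — 3 in all.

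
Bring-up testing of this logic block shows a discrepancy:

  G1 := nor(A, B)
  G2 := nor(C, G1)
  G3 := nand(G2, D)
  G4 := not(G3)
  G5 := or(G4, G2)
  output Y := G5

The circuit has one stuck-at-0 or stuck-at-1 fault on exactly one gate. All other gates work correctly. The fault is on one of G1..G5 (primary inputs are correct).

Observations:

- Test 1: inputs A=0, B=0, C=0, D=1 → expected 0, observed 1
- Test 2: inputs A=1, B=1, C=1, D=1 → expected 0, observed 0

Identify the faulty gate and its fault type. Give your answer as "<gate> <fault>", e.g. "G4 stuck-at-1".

G1 stuck-at-0

Fault-free values for test 1 (A=0, B=0, C=0, D=1): G1=1, G2=0, G3=1, G4=0, G5=0, giving Y=0. Observed 1.
Test 1: faults giving observed 1 are {G1 stuck-at-0, G2 stuck-at-1, G3 stuck-at-0, G4 stuck-at-1, G5 stuck-at-1}.
Test 2 (A=1, B=1, C=1, D=1): fault-free G1=0, G2=0, G3=1, G4=0, G5=0 → 0; observed 0. Eliminates G2 stuck-at-1, G3 stuck-at-0, G4 stuck-at-1, G5 stuck-at-1.
Only G1 stuck-at-0 is consistent with every test.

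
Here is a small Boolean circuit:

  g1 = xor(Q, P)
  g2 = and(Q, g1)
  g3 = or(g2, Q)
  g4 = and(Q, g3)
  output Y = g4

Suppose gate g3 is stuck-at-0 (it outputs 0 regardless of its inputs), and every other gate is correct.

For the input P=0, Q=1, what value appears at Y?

Propagate with g3 forced: g1=1, g2=1, g3=0 [stuck-at-0], g4=0.
So Y = 0. (Without the fault it would be 1.)

0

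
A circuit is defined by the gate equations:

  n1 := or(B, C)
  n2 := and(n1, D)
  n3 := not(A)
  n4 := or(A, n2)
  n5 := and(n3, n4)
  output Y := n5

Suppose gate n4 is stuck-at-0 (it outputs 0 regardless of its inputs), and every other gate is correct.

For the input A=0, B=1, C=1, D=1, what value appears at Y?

Propagate with n4 forced: n1=1, n2=1, n3=1, n4=0 [stuck-at-0], n5=0.
So Y = 0. (Without the fault it would be 1.)

0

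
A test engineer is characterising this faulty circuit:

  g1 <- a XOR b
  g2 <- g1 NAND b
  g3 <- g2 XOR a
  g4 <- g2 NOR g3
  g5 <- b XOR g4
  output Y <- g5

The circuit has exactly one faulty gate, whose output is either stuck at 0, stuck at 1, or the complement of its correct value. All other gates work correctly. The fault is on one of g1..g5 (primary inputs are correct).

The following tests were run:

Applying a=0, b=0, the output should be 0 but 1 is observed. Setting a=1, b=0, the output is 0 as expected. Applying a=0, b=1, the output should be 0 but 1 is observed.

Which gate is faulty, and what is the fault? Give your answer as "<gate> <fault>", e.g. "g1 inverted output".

g2 inverted output

Fault-free values for test 1 (a=0, b=0): g1=0, g2=1, g3=1, g4=0, g5=0, giving Y=0. Observed 1.
Test 1: faults giving observed 1 are {g2 stuck-at-0, g2 inverted output, g4 stuck-at-1, g4 inverted output, g5 stuck-at-1, g5 inverted output}.
Test 2 (a=1, b=0): fault-free g1=1, g2=1, g3=0, g4=0, g5=0 → 0; observed 0. Eliminates g4 stuck-at-1, g4 inverted output, g5 stuck-at-1, g5 inverted output.
Test 3 (a=0, b=1): fault-free g1=1, g2=0, g3=0, g4=1, g5=0 → 0; observed 1. Eliminates g2 stuck-at-0.
Only g2 inverted output is consistent with every test.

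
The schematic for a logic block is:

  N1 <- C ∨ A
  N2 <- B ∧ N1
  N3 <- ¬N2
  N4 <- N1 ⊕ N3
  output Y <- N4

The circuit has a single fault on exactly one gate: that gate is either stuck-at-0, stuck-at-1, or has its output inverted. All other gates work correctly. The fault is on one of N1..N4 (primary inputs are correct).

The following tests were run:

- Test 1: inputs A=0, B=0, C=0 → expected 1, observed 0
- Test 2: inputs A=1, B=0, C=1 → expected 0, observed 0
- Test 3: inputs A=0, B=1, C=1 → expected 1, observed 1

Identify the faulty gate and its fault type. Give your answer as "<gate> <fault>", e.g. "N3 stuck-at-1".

N1 stuck-at-1

Fault-free values for test 1 (A=0, B=0, C=0): N1=0, N2=0, N3=1, N4=1, giving Y=1. Observed 0.
Test 1: faults giving observed 0 are {N1 stuck-at-1, N1 inverted output, N2 stuck-at-1, N2 inverted output, N3 stuck-at-0, N3 inverted output, N4 stuck-at-0, N4 inverted output}.
Test 2 (A=1, B=0, C=1): fault-free N1=1, N2=0, N3=1, N4=0 → 0; observed 0. Eliminates N1 inverted output, N2 stuck-at-1, N2 inverted output, N3 stuck-at-0, N3 inverted output, N4 inverted output.
Test 3 (A=0, B=1, C=1): fault-free N1=1, N2=1, N3=0, N4=1 → 1; observed 1. Eliminates N4 stuck-at-0.
Only N1 stuck-at-1 is consistent with every test.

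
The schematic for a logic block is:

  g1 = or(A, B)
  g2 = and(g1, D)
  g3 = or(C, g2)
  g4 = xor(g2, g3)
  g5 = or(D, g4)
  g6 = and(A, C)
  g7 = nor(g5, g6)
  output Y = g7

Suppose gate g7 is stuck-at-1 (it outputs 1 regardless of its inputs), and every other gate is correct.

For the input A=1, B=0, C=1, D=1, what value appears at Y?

1

Propagate with g7 forced: g1=1, g2=1, g3=1, g4=0, g5=1, g6=1, g7=1 [stuck-at-1].
So Y = 1. (Without the fault it would be 0.)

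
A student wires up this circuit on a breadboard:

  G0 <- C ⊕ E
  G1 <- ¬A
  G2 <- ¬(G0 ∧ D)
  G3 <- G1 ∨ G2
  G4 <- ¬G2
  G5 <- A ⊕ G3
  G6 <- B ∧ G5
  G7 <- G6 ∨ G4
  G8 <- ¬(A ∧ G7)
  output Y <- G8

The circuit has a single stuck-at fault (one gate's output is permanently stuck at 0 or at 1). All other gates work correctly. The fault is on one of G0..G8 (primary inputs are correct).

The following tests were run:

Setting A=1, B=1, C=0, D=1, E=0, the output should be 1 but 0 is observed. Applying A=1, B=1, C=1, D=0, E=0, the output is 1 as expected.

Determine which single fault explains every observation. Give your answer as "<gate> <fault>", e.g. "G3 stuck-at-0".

Fault-free values for test 1 (A=1, B=1, C=0, D=1, E=0): G0=0, G1=0, G2=1, G3=1, G4=0, G5=0, G6=0, G7=0, G8=1, giving Y=1. Observed 0.
Test 1: faults giving observed 0 are {G0 stuck-at-1, G2 stuck-at-0, G3 stuck-at-0, G4 stuck-at-1, G5 stuck-at-1, G6 stuck-at-1, G7 stuck-at-1, G8 stuck-at-0}.
Test 2 (A=1, B=1, C=1, D=0, E=0): fault-free G0=1, G1=0, G2=1, G3=1, G4=0, G5=0, G6=0, G7=0, G8=1 → 1; observed 1. Eliminates G2 stuck-at-0, G3 stuck-at-0, G4 stuck-at-1, G5 stuck-at-1, G6 stuck-at-1, G7 stuck-at-1, G8 stuck-at-0.
Only G0 stuck-at-1 is consistent with every test.

G0 stuck-at-1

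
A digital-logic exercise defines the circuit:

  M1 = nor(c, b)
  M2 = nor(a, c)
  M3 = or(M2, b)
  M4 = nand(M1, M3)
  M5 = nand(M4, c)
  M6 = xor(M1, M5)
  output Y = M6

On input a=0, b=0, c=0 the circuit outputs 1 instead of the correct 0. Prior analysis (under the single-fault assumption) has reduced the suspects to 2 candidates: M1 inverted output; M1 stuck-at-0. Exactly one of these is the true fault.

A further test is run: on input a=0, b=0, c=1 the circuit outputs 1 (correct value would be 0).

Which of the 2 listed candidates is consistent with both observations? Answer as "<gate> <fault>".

M1 inverted output

Evaluate each candidate on input a=0, b=0, c=1:
  M1 inverted output: M1=1 [inverted output], M2=0, M3=0, M4=1, M5=0, M6=1 → 1 — matches
  M1 stuck-at-0: M1=0 [stuck-at-0], M2=0, M3=0, M4=1, M5=0, M6=0 → 0 — eliminated
Only M1 inverted output reproduces the observed 1.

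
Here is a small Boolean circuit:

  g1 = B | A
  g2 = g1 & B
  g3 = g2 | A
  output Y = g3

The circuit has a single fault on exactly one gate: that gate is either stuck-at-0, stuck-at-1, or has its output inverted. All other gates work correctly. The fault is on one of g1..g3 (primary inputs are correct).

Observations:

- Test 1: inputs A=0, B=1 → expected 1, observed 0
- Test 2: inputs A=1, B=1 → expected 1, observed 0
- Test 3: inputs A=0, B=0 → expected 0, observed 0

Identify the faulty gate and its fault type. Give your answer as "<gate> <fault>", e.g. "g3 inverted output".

g3 stuck-at-0

Fault-free values for test 1 (A=0, B=1): g1=1, g2=1, g3=1, giving Y=1. Observed 0.
Test 1: faults giving observed 0 are {g1 stuck-at-0, g1 inverted output, g2 stuck-at-0, g2 inverted output, g3 stuck-at-0, g3 inverted output}.
Test 2 (A=1, B=1): fault-free g1=1, g2=1, g3=1 → 1; observed 0. Eliminates g1 stuck-at-0, g1 inverted output, g2 stuck-at-0, g2 inverted output.
Test 3 (A=0, B=0): fault-free g1=0, g2=0, g3=0 → 0; observed 0. Eliminates g3 inverted output.
Only g3 stuck-at-0 is consistent with every test.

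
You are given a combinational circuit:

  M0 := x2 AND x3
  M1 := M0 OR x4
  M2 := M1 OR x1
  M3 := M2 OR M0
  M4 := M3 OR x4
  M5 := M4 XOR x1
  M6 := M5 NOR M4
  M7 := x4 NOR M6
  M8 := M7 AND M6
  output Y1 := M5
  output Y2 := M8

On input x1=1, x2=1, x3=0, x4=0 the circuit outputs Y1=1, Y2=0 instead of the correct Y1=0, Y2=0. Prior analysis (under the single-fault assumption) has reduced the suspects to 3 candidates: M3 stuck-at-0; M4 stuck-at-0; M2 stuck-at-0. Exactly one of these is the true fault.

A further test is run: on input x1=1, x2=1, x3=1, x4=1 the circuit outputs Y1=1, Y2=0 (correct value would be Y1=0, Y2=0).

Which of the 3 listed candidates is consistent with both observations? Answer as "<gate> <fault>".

Evaluate each candidate on input x1=1, x2=1, x3=1, x4=1:
  M3 stuck-at-0: M0=1, M1=1, M2=1, M3=0 [stuck-at-0], M4=1, M5=0, M6=0, M7=0, M8=0 → Y1=0, Y2=0 — eliminated
  M4 stuck-at-0: M0=1, M1=1, M2=1, M3=1, M4=0 [stuck-at-0], M5=1, M6=0, M7=0, M8=0 → Y1=1, Y2=0 — matches
  M2 stuck-at-0: M0=1, M1=1, M2=0 [stuck-at-0], M3=1, M4=1, M5=0, M6=0, M7=0, M8=0 → Y1=0, Y2=0 — eliminated
Only M4 stuck-at-0 reproduces the observed Y1=1, Y2=0.

M4 stuck-at-0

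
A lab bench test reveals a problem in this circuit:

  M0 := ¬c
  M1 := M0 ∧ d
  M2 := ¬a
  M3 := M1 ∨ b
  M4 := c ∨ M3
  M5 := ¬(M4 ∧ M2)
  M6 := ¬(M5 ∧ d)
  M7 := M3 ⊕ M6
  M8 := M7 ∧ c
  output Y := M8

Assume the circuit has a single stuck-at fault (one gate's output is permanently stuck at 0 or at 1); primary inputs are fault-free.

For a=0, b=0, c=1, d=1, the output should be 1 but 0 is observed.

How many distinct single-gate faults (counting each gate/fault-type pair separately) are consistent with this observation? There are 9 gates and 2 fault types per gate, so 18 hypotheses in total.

9

Fault-free: M0=0, M1=0, M2=1, M3=0, M4=1, M5=0, M6=1, M7=1, M8=1 → 1. Observed 0.
  M0: stuck-at-1 ✓; others ✗
  M1: stuck-at-1 ✓; others ✗
  M2: stuck-at-0 ✓; others ✗
  M3: stuck-at-1 ✓; others ✗
  M4: stuck-at-0 ✓; others ✗
  M5: stuck-at-1 ✓; others ✗
  M6: stuck-at-0 ✓; others ✗
  M7: stuck-at-0 ✓; others ✗
  M8: stuck-at-0 ✓; others ✗
Consistent faults: {M0 stuck-at-1, M1 stuck-at-1, M2 stuck-at-0, M3 stuck-at-1, M4 stuck-at-0, M5 stuck-at-1, M6 stuck-at-0, M7 stuck-at-0, M8 stuck-at-0} — 9 in all.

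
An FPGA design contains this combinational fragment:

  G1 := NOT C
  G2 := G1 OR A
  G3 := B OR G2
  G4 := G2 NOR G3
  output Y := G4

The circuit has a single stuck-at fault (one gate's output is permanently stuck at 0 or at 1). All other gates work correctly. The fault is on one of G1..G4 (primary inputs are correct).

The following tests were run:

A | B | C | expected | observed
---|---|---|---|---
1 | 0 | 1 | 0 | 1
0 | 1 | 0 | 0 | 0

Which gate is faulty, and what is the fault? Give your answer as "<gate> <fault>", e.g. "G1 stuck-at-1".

Fault-free values for test 1 (A=1, B=0, C=1): G1=0, G2=1, G3=1, G4=0, giving Y=0. Observed 1.
Test 1: faults giving observed 1 are {G2 stuck-at-0, G4 stuck-at-1}.
Test 2 (A=0, B=1, C=0): fault-free G1=1, G2=1, G3=1, G4=0 → 0; observed 0. Eliminates G4 stuck-at-1.
Only G2 stuck-at-0 is consistent with every test.

G2 stuck-at-0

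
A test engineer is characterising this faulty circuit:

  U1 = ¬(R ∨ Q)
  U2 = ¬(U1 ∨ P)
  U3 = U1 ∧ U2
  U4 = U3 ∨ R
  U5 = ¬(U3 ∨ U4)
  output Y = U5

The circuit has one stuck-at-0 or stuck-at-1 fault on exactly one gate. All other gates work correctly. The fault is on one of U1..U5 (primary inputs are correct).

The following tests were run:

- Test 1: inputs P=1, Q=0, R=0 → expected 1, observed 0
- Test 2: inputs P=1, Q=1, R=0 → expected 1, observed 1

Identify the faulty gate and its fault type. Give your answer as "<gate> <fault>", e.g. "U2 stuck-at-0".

Fault-free values for test 1 (P=1, Q=0, R=0): U1=1, U2=0, U3=0, U4=0, U5=1, giving Y=1. Observed 0.
Test 1: faults giving observed 0 are {U2 stuck-at-1, U3 stuck-at-1, U4 stuck-at-1, U5 stuck-at-0}.
Test 2 (P=1, Q=1, R=0): fault-free U1=0, U2=0, U3=0, U4=0, U5=1 → 1; observed 1. Eliminates U3 stuck-at-1, U4 stuck-at-1, U5 stuck-at-0.
Only U2 stuck-at-1 is consistent with every test.

U2 stuck-at-1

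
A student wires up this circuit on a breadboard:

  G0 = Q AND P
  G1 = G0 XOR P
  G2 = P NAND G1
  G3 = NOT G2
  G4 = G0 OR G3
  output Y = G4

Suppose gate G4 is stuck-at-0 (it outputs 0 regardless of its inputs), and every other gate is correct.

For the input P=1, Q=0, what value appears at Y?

0

Propagate with G4 forced: G0=0, G1=1, G2=0, G3=1, G4=0 [stuck-at-0].
So Y = 0. (Without the fault it would be 1.)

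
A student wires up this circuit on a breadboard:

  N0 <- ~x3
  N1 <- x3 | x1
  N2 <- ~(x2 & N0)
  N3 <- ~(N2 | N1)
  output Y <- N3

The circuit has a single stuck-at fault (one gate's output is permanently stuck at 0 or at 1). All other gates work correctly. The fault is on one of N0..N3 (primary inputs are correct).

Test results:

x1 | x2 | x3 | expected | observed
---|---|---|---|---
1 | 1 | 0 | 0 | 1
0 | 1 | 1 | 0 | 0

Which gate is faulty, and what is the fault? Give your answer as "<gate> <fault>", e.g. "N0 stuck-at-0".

N1 stuck-at-0

Fault-free values for test 1 (x1=1, x2=1, x3=0): N0=1, N1=1, N2=0, N3=0, giving Y=0. Observed 1.
Test 1: faults giving observed 1 are {N1 stuck-at-0, N3 stuck-at-1}.
Test 2 (x1=0, x2=1, x3=1): fault-free N0=0, N1=1, N2=1, N3=0 → 0; observed 0. Eliminates N3 stuck-at-1.
Only N1 stuck-at-0 is consistent with every test.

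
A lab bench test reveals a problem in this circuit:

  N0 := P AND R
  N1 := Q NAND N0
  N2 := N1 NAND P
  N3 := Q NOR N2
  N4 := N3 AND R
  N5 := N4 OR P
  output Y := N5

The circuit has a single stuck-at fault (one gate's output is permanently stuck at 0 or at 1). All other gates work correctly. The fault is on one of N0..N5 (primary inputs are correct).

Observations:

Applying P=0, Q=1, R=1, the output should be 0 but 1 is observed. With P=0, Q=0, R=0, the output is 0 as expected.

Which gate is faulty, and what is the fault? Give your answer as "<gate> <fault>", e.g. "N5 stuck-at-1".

Fault-free values for test 1 (P=0, Q=1, R=1): N0=0, N1=1, N2=1, N3=0, N4=0, N5=0, giving Y=0. Observed 1.
Test 1: faults giving observed 1 are {N3 stuck-at-1, N4 stuck-at-1, N5 stuck-at-1}.
Test 2 (P=0, Q=0, R=0): fault-free N0=0, N1=1, N2=1, N3=0, N4=0, N5=0 → 0; observed 0. Eliminates N4 stuck-at-1, N5 stuck-at-1.
Only N3 stuck-at-1 is consistent with every test.

N3 stuck-at-1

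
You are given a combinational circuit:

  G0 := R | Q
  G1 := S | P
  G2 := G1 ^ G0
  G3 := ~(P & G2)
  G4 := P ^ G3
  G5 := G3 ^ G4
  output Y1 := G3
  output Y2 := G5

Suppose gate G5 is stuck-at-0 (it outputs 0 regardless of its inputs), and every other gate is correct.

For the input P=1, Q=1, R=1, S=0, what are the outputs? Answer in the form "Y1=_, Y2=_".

Y1=1, Y2=0

Propagate with G5 forced: G0=1, G1=1, G2=0, G3=1, G4=0, G5=0 [stuck-at-0].
So the outputs are Y1=1, Y2=0. (Without the fault they would be Y1=1, Y2=1.)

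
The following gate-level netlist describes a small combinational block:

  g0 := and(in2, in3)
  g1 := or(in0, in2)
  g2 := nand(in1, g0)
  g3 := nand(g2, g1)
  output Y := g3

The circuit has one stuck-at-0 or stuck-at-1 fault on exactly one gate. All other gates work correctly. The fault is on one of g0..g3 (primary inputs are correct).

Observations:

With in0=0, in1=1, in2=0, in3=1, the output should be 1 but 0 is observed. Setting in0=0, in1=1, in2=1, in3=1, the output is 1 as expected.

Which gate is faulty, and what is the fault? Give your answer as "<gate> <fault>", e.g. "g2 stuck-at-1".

Fault-free values for test 1 (in0=0, in1=1, in2=0, in3=1): g0=0, g1=0, g2=1, g3=1, giving Y=1. Observed 0.
Test 1: faults giving observed 0 are {g1 stuck-at-1, g3 stuck-at-0}.
Test 2 (in0=0, in1=1, in2=1, in3=1): fault-free g0=1, g1=1, g2=0, g3=1 → 1; observed 1. Eliminates g3 stuck-at-0.
Only g1 stuck-at-1 is consistent with every test.

g1 stuck-at-1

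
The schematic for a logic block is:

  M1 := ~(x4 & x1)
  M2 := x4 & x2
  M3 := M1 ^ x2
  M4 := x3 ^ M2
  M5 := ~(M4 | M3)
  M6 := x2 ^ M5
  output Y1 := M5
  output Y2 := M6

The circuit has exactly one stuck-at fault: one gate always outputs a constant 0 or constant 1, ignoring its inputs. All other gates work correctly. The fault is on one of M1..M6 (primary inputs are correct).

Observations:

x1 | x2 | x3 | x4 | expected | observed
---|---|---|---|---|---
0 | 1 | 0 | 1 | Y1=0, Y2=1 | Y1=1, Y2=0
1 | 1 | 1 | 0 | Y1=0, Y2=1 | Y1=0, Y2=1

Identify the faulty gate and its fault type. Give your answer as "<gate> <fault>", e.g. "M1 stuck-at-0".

M2 stuck-at-0

Fault-free values for test 1 (x1=0, x2=1, x3=0, x4=1): M1=1, M2=1, M3=0, M4=1, M5=0, M6=1, giving Y1=0, Y2=1. Observed Y1=1, Y2=0.
Test 1: faults giving observed Y1=1, Y2=0 are {M2 stuck-at-0, M4 stuck-at-0, M5 stuck-at-1}.
Test 2 (x1=1, x2=1, x3=1, x4=0): fault-free M1=1, M2=0, M3=0, M4=1, M5=0, M6=1 → Y1=0, Y2=1; observed Y1=0, Y2=1. Eliminates M4 stuck-at-0, M5 stuck-at-1.
Only M2 stuck-at-0 is consistent with every test.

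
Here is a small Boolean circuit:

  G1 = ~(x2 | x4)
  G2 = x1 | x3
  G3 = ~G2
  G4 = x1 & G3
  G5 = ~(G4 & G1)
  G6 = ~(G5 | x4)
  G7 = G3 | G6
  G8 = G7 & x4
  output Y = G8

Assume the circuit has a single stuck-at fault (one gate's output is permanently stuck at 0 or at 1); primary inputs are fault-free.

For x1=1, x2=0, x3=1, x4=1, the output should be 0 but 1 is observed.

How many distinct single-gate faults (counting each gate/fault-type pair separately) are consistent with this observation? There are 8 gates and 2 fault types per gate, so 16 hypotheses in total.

Fault-free: G1=0, G2=1, G3=0, G4=0, G5=1, G6=0, G7=0, G8=0 → 0. Observed 1.
  G1: none of the 2 fault types match ✗
  G2: stuck-at-0 ✓; others ✗
  G3: stuck-at-1 ✓; others ✗
  G4: none of the 2 fault types match ✗
  G5: none of the 2 fault types match ✗
  G6: stuck-at-1 ✓; others ✗
  G7: stuck-at-1 ✓; others ✗
  G8: stuck-at-1 ✓; others ✗
Consistent faults: {G2 stuck-at-0, G3 stuck-at-1, G6 stuck-at-1, G7 stuck-at-1, G8 stuck-at-1} — 5 in all.

5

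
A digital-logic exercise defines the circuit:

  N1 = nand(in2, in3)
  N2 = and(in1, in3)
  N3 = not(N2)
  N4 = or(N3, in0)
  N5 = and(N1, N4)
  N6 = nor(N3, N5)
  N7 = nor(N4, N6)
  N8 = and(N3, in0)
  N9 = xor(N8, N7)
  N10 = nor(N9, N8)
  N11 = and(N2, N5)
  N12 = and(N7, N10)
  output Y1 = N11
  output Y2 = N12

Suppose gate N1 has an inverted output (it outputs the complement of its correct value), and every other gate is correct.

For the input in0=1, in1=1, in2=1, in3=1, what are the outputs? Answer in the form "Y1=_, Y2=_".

Propagate with N1 forced: N1=1 [inverted output], N2=1, N3=0, N4=1, N5=1, N6=0, N7=0, N8=0, N9=0, N10=1, N11=1, N12=0.
So the outputs are Y1=1, Y2=0. (Without the fault they would be Y1=0, Y2=0.)

Y1=1, Y2=0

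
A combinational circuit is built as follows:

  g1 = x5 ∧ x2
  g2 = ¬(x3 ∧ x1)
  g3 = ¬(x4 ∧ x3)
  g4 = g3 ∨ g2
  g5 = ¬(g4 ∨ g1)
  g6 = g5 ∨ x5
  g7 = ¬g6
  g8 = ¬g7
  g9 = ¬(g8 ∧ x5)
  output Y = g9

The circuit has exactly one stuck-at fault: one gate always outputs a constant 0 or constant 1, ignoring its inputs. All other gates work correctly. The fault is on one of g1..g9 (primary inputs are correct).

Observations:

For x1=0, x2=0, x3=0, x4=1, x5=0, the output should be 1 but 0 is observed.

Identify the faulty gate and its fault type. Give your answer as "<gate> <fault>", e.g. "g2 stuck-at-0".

g9 stuck-at-0

Fault-free values for test 1 (x1=0, x2=0, x3=0, x4=1, x5=0): g1=0, g2=1, g3=1, g4=1, g5=0, g6=0, g7=1, g8=0, g9=1, giving Y=1. Observed 0.
Test 1: faults giving observed 0 are {g9 stuck-at-0}.
Only g9 stuck-at-0 is consistent with every test.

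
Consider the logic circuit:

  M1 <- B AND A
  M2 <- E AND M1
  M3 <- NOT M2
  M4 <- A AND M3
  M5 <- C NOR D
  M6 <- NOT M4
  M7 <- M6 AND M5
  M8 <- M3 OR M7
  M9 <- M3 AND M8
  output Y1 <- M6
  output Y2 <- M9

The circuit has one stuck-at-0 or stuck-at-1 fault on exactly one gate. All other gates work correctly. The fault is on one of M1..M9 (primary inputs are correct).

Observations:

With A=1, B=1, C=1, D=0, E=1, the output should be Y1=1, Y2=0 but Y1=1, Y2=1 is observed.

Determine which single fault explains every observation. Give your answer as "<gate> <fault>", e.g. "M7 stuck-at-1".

M9 stuck-at-1

Fault-free values for test 1 (A=1, B=1, C=1, D=0, E=1): M1=1, M2=1, M3=0, M4=0, M5=0, M6=1, M7=0, M8=0, M9=0, giving Y1=1, Y2=0. Observed Y1=1, Y2=1.
Test 1: faults giving observed Y1=1, Y2=1 are {M9 stuck-at-1}.
Only M9 stuck-at-1 is consistent with every test.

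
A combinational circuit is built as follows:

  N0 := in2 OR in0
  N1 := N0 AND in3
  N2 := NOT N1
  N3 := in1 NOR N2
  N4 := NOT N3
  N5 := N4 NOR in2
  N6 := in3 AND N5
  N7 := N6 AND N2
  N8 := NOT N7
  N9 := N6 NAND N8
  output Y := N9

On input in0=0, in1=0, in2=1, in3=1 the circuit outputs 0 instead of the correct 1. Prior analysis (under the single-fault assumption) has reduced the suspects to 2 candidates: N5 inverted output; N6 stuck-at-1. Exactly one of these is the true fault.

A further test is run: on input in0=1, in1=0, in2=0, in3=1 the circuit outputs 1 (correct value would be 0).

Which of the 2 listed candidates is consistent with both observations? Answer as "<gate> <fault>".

Evaluate each candidate on input in0=1, in1=0, in2=0, in3=1:
  N5 inverted output: N0=1, N1=1, N2=0, N3=1, N4=0, N5=0 [inverted output], N6=0, N7=0, N8=1, N9=1 → 1 — matches
  N6 stuck-at-1: N0=1, N1=1, N2=0, N3=1, N4=0, N5=1, N6=1 [stuck-at-1], N7=0, N8=1, N9=0 → 0 — eliminated
Only N5 inverted output reproduces the observed 1.

N5 inverted output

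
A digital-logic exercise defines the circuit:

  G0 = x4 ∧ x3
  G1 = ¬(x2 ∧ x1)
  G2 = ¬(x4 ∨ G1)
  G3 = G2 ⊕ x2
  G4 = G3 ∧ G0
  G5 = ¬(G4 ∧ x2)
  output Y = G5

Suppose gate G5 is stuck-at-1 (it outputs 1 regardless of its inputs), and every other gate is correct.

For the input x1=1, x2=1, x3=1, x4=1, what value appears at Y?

Propagate with G5 forced: G0=1, G1=0, G2=0, G3=1, G4=1, G5=1 [stuck-at-1].
So Y = 1. (Without the fault it would be 0.)

1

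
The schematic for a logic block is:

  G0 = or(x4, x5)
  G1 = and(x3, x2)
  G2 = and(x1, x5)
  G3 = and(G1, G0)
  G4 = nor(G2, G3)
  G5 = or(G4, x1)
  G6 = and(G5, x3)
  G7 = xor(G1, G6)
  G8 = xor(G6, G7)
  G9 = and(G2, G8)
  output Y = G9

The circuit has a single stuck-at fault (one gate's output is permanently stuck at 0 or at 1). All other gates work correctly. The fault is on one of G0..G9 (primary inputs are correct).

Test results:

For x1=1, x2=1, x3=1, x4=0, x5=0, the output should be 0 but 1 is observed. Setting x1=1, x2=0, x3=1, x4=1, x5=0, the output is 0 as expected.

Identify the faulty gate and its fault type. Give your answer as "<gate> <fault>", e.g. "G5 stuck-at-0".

G2 stuck-at-1

Fault-free values for test 1 (x1=1, x2=1, x3=1, x4=0, x5=0): G0=0, G1=1, G2=0, G3=0, G4=1, G5=1, G6=1, G7=0, G8=1, G9=0, giving Y=0. Observed 1.
Test 1: faults giving observed 1 are {G2 stuck-at-1, G9 stuck-at-1}.
Test 2 (x1=1, x2=0, x3=1, x4=1, x5=0): fault-free G0=1, G1=0, G2=0, G3=0, G4=1, G5=1, G6=1, G7=1, G8=0, G9=0 → 0; observed 0. Eliminates G9 stuck-at-1.
Only G2 stuck-at-1 is consistent with every test.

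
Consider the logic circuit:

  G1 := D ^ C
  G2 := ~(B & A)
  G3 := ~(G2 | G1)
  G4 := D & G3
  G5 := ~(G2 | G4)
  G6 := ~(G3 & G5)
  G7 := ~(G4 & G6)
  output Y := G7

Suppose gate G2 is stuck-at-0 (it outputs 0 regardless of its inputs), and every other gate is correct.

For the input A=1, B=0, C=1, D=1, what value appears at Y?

Propagate with G2 forced: G1=0, G2=0 [stuck-at-0], G3=1, G4=1, G5=0, G6=1, G7=0.
So Y = 0. (Without the fault it would be 1.)

0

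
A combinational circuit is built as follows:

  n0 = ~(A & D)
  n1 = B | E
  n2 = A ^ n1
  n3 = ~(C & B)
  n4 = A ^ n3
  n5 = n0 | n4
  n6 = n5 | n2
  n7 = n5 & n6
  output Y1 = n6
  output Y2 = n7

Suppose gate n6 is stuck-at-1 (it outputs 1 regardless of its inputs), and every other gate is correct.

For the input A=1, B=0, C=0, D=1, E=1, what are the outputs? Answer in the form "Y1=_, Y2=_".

Y1=1, Y2=0

Propagate with n6 forced: n0=0, n1=1, n2=0, n3=1, n4=0, n5=0, n6=1 [stuck-at-1], n7=0.
So the outputs are Y1=1, Y2=0. (Without the fault they would be Y1=0, Y2=0.)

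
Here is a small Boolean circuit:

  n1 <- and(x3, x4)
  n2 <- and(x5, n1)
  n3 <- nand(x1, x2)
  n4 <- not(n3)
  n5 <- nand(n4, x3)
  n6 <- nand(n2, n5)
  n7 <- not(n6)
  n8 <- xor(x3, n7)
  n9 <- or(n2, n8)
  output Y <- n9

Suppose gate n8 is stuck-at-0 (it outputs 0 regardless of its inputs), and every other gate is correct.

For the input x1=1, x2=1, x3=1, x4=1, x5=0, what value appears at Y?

0

Propagate with n8 forced: n1=1, n2=0, n3=0, n4=1, n5=0, n6=1, n7=0, n8=0 [stuck-at-0], n9=0.
So Y = 0. (Without the fault it would be 1.)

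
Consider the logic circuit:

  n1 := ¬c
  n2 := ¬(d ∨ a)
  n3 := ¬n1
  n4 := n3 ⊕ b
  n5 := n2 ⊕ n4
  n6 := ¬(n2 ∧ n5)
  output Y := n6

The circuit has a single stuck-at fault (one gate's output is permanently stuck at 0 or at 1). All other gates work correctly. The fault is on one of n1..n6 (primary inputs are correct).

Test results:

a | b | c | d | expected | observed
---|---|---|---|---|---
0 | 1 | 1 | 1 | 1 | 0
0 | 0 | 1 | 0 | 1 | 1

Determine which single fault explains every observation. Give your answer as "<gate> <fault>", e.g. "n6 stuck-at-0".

Fault-free values for test 1 (a=0, b=1, c=1, d=1): n1=0, n2=0, n3=1, n4=0, n5=0, n6=1, giving Y=1. Observed 0.
Test 1: faults giving observed 0 are {n2 stuck-at-1, n6 stuck-at-0}.
Test 2 (a=0, b=0, c=1, d=0): fault-free n1=0, n2=1, n3=1, n4=1, n5=0, n6=1 → 1; observed 1. Eliminates n6 stuck-at-0.
Only n2 stuck-at-1 is consistent with every test.

n2 stuck-at-1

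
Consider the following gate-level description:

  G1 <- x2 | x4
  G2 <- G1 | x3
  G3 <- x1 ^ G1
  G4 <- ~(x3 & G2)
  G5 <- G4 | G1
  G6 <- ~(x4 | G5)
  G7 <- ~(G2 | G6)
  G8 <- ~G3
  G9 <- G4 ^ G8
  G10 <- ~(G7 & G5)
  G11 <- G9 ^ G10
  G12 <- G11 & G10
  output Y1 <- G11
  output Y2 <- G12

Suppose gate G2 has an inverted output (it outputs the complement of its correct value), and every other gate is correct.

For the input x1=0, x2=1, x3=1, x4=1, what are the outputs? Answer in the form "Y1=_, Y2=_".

Y1=1, Y2=0

Propagate with G2 forced: G1=1, G2=0 [inverted output], G3=1, G4=1, G5=1, G6=0, G7=1, G8=0, G9=1, G10=0, G11=1, G12=0.
So the outputs are Y1=1, Y2=0. (Without the fault they would be Y1=1, Y2=1.)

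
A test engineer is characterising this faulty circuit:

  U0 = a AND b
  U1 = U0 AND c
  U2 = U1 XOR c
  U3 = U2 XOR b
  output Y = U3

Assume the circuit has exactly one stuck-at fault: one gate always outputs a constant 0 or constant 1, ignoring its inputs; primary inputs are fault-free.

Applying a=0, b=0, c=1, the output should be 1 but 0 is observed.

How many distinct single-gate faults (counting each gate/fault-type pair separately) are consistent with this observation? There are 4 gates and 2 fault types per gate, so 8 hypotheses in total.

Fault-free: U0=0, U1=0, U2=1, U3=1 → 1. Observed 0.
  U0 stuck-at-0: output 1 ✗
  U0 stuck-at-1: output 0 ✓
  U1 stuck-at-0: output 1 ✗
  U1 stuck-at-1: output 0 ✓
  U2 stuck-at-0: output 0 ✓
  U2 stuck-at-1: output 1 ✗
  U3 stuck-at-0: output 0 ✓
  U3 stuck-at-1: output 1 ✗
Consistent faults: {U0 stuck-at-1, U1 stuck-at-1, U2 stuck-at-0, U3 stuck-at-0} — 4 in all.

4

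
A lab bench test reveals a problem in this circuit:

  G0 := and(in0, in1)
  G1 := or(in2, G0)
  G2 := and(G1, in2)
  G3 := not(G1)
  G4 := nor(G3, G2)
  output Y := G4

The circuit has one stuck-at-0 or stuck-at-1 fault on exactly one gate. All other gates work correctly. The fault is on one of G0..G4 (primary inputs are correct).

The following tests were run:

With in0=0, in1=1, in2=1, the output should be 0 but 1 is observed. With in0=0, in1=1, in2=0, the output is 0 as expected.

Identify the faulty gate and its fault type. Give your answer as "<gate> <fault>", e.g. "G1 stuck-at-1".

Fault-free values for test 1 (in0=0, in1=1, in2=1): G0=0, G1=1, G2=1, G3=0, G4=0, giving Y=0. Observed 1.
Test 1: faults giving observed 1 are {G2 stuck-at-0, G4 stuck-at-1}.
Test 2 (in0=0, in1=1, in2=0): fault-free G0=0, G1=0, G2=0, G3=1, G4=0 → 0; observed 0. Eliminates G4 stuck-at-1.
Only G2 stuck-at-0 is consistent with every test.

G2 stuck-at-0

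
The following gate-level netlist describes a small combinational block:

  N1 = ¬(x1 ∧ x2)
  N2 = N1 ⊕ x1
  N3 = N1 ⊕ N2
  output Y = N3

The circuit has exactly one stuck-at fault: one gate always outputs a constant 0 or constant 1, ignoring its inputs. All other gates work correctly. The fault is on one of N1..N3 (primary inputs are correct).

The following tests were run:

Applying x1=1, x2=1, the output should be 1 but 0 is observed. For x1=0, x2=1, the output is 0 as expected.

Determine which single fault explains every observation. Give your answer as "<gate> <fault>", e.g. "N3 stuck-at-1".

N3 stuck-at-0

Fault-free values for test 1 (x1=1, x2=1): N1=0, N2=1, N3=1, giving Y=1. Observed 0.
Test 1: faults giving observed 0 are {N2 stuck-at-0, N3 stuck-at-0}.
Test 2 (x1=0, x2=1): fault-free N1=1, N2=1, N3=0 → 0; observed 0. Eliminates N2 stuck-at-0.
Only N3 stuck-at-0 is consistent with every test.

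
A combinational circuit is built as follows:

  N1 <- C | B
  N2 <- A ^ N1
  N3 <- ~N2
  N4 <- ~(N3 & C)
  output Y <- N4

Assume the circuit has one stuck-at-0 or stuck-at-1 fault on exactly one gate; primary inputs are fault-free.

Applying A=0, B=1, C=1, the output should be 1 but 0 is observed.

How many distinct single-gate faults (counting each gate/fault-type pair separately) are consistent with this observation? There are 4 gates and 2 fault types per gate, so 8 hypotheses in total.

4

Fault-free: N1=1, N2=1, N3=0, N4=1 → 1. Observed 0.
  N1 stuck-at-0: output 0 ✓
  N1 stuck-at-1: output 1 ✗
  N2 stuck-at-0: output 0 ✓
  N2 stuck-at-1: output 1 ✗
  N3 stuck-at-0: output 1 ✗
  N3 stuck-at-1: output 0 ✓
  N4 stuck-at-0: output 0 ✓
  N4 stuck-at-1: output 1 ✗
Consistent faults: {N1 stuck-at-0, N2 stuck-at-0, N3 stuck-at-1, N4 stuck-at-0} — 4 in all.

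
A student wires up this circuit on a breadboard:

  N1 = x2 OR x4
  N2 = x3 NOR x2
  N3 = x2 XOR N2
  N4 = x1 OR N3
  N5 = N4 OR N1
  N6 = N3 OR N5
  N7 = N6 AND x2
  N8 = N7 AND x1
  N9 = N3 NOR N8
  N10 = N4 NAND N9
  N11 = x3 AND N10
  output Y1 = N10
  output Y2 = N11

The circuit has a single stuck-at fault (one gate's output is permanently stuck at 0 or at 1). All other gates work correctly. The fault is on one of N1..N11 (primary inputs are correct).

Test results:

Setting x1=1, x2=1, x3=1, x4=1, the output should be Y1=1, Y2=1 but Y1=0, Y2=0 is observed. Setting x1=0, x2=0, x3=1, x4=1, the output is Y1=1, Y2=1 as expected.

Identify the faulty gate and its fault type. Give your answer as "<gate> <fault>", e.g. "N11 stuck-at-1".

Fault-free values for test 1 (x1=1, x2=1, x3=1, x4=1): N1=1, N2=0, N3=1, N4=1, N5=1, N6=1, N7=1, N8=1, N9=0, N10=1, N11=1, giving Y1=1, Y2=1. Observed Y1=0, Y2=0.
Test 1: faults giving observed Y1=0, Y2=0 are {N9 stuck-at-1, N10 stuck-at-0}.
Test 2 (x1=0, x2=0, x3=1, x4=1): fault-free N1=1, N2=0, N3=0, N4=0, N5=1, N6=1, N7=0, N8=0, N9=1, N10=1, N11=1 → Y1=1, Y2=1; observed Y1=1, Y2=1. Eliminates N10 stuck-at-0.
Only N9 stuck-at-1 is consistent with every test.

N9 stuck-at-1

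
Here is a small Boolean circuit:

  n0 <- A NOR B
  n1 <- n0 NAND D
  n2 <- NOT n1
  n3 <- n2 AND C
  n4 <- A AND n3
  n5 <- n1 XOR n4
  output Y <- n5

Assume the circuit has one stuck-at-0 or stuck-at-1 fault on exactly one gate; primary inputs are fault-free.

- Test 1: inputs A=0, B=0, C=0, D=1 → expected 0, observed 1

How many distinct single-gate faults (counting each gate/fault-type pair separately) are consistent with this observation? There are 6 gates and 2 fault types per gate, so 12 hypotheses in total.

Fault-free: n0=1, n1=0, n2=1, n3=0, n4=0, n5=0 → 0. Observed 1.
  n0 stuck-at-0: output 1 ✓
  n0 stuck-at-1: output 0 ✗
  n1 stuck-at-0: output 0 ✗
  n1 stuck-at-1: output 1 ✓
  n2 stuck-at-0: output 0 ✗
  n2 stuck-at-1: output 0 ✗
  n3 stuck-at-0: output 0 ✗
  n3 stuck-at-1: output 0 ✗
  n4 stuck-at-0: output 0 ✗
  n4 stuck-at-1: output 1 ✓
  n5 stuck-at-0: output 0 ✗
  n5 stuck-at-1: output 1 ✓
Consistent faults: {n0 stuck-at-0, n1 stuck-at-1, n4 stuck-at-1, n5 stuck-at-1} — 4 in all.

4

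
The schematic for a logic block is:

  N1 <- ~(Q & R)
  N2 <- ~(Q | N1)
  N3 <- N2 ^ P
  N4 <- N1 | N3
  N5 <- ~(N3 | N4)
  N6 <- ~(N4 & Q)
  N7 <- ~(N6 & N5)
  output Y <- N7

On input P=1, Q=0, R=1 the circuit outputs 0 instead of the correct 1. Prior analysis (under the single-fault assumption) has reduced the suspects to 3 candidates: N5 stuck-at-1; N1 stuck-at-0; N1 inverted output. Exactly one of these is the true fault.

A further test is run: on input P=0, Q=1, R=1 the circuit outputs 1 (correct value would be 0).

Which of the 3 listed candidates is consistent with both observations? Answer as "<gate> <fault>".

N1 inverted output

Evaluate each candidate on input P=0, Q=1, R=1:
  N5 stuck-at-1: N1=0, N2=0, N3=0, N4=0, N5=1 [stuck-at-1], N6=1, N7=0 → 0 — eliminated
  N1 stuck-at-0: N1=0 [stuck-at-0], N2=0, N3=0, N4=0, N5=1, N6=1, N7=0 → 0 — eliminated
  N1 inverted output: N1=1 [inverted output], N2=0, N3=0, N4=1, N5=0, N6=0, N7=1 → 1 — matches
Only N1 inverted output reproduces the observed 1.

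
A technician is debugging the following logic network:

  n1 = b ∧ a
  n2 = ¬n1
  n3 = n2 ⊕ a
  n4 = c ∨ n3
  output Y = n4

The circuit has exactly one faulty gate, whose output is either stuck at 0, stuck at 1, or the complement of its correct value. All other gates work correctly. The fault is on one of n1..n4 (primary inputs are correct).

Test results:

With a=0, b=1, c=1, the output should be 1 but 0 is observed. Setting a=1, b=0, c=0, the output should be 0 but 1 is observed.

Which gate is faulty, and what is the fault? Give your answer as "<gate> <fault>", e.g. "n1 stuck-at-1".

n4 inverted output

Fault-free values for test 1 (a=0, b=1, c=1): n1=0, n2=1, n3=1, n4=1, giving Y=1. Observed 0.
Test 1: faults giving observed 0 are {n4 stuck-at-0, n4 inverted output}.
Test 2 (a=1, b=0, c=0): fault-free n1=0, n2=1, n3=0, n4=0 → 0; observed 1. Eliminates n4 stuck-at-0.
Only n4 inverted output is consistent with every test.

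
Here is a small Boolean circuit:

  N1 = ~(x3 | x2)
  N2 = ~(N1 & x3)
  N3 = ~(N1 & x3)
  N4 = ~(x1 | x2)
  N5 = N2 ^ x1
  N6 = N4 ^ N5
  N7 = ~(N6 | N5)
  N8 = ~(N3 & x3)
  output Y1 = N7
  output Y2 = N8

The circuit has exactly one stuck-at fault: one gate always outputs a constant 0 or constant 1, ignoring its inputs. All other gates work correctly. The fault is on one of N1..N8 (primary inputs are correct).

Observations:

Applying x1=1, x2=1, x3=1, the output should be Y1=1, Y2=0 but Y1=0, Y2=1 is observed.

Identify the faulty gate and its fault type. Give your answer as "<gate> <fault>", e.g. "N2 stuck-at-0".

N1 stuck-at-1

Fault-free values for test 1 (x1=1, x2=1, x3=1): N1=0, N2=1, N3=1, N4=0, N5=0, N6=0, N7=1, N8=0, giving Y1=1, Y2=0. Observed Y1=0, Y2=1.
Test 1: faults giving observed Y1=0, Y2=1 are {N1 stuck-at-1}.
Only N1 stuck-at-1 is consistent with every test.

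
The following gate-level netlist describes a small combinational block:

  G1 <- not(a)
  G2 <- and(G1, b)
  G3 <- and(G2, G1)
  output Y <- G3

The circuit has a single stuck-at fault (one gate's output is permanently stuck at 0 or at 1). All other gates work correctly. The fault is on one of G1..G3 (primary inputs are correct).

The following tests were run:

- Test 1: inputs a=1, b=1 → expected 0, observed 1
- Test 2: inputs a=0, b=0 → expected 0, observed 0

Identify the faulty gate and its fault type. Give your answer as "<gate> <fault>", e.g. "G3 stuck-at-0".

G1 stuck-at-1

Fault-free values for test 1 (a=1, b=1): G1=0, G2=0, G3=0, giving Y=0. Observed 1.
Test 1: faults giving observed 1 are {G1 stuck-at-1, G3 stuck-at-1}.
Test 2 (a=0, b=0): fault-free G1=1, G2=0, G3=0 → 0; observed 0. Eliminates G3 stuck-at-1.
Only G1 stuck-at-1 is consistent with every test.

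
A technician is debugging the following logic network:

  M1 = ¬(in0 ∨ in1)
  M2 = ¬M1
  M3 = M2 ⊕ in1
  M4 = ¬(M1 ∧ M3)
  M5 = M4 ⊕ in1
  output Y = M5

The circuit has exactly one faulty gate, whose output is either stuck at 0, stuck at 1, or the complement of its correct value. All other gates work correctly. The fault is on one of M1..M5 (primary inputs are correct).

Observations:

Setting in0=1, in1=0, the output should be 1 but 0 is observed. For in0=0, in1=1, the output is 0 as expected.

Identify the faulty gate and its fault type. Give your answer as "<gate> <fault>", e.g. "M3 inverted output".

M5 stuck-at-0

Fault-free values for test 1 (in0=1, in1=0): M1=0, M2=1, M3=1, M4=1, M5=1, giving Y=1. Observed 0.
Test 1: faults giving observed 0 are {M4 stuck-at-0, M4 inverted output, M5 stuck-at-0, M5 inverted output}.
Test 2 (in0=0, in1=1): fault-free M1=0, M2=1, M3=0, M4=1, M5=0 → 0; observed 0. Eliminates M4 stuck-at-0, M4 inverted output, M5 inverted output.
Only M5 stuck-at-0 is consistent with every test.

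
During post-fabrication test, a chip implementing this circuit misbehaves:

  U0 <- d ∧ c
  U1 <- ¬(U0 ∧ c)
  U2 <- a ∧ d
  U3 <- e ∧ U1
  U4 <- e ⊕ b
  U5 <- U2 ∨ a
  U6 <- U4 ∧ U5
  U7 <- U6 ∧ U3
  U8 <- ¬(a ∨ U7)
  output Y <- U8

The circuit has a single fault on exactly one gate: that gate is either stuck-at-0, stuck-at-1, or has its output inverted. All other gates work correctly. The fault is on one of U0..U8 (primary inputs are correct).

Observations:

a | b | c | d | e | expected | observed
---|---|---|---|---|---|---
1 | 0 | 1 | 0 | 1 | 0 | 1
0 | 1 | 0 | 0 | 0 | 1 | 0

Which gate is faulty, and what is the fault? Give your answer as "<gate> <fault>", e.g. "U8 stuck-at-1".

U8 inverted output

Fault-free values for test 1 (a=1, b=0, c=1, d=0, e=1): U0=0, U1=1, U2=0, U3=1, U4=1, U5=1, U6=1, U7=1, U8=0, giving Y=0. Observed 1.
Test 1: faults giving observed 1 are {U8 stuck-at-1, U8 inverted output}.
Test 2 (a=0, b=1, c=0, d=0, e=0): fault-free U0=0, U1=1, U2=0, U3=0, U4=1, U5=0, U6=0, U7=0, U8=1 → 1; observed 0. Eliminates U8 stuck-at-1.
Only U8 inverted output is consistent with every test.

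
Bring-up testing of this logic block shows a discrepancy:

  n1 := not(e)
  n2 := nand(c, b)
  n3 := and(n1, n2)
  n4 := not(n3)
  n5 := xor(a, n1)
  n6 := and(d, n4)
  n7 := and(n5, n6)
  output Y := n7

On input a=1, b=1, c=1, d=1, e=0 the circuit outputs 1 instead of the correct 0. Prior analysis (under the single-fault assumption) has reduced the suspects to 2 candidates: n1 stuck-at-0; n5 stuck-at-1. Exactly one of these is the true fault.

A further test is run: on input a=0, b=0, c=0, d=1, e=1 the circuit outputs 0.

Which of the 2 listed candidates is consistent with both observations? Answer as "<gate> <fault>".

Evaluate each candidate on input a=0, b=0, c=0, d=1, e=1:
  n1 stuck-at-0: n1=0 [stuck-at-0], n2=1, n3=0, n4=1, n5=0, n6=1, n7=0 → 0 — matches
  n5 stuck-at-1: n1=0, n2=1, n3=0, n4=1, n5=1 [stuck-at-1], n6=1, n7=1 → 1 — eliminated
Only n1 stuck-at-0 reproduces the observed 0.

n1 stuck-at-0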